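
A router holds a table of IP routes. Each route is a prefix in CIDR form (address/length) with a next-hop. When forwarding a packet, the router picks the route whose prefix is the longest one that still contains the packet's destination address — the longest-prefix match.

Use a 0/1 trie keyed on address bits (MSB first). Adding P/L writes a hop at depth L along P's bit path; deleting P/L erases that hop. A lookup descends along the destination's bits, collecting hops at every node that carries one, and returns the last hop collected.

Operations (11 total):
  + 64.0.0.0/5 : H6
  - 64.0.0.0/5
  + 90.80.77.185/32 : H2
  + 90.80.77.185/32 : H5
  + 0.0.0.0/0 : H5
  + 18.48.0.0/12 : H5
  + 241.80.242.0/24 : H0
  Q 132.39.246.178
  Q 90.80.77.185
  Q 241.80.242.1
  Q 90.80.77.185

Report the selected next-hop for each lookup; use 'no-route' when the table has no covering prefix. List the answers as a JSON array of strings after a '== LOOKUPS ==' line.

Process each operation:
  add 64.0.0.0/5 -> H6 at depth 5
  - 64.0.0.0/5 clear@5
  add 90.80.77.185/32 -> H2 at depth 32
  add 90.80.77.185/32 -> H5 at depth 32
  add 0.0.0.0/0 -> H5 at depth 0
  add 18.48.0.0/12 -> H5 at depth 12
  add 241.80.242.0/24 -> H0 at depth 24
  Q 132.39.246.178: descend 1 ; hops seen [H5] ; pick H5
  Q 90.80.77.185: descend 01011010010100000100110110111001 ; hops seen [H5,H5] ; pick H5
  Q 241.80.242.1: descend 111100010101000011110010 ; hops seen [H5,H0] ; pick H0
  Q 90.80.77.185: descend 01011010010100000100110110111001 ; hops seen [H5,H5] ; pick H5

== LOOKUPS ==
["H5","H5","H0","H5"]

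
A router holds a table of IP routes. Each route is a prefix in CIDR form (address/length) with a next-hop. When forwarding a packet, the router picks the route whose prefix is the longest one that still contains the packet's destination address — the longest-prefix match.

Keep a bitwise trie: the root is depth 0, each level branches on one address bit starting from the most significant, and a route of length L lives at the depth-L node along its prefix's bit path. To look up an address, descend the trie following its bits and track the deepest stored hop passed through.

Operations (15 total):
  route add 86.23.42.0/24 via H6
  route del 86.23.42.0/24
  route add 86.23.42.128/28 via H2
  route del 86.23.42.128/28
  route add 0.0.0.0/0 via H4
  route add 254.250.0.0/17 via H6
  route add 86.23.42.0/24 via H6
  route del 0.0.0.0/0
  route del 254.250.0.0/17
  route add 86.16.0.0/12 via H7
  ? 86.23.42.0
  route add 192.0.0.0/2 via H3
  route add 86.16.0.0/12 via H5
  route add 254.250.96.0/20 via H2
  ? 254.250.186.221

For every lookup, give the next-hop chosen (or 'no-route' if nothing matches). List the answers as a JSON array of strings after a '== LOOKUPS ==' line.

Apply in order:
  + 86.23.42.0/24 (H6) depth=24
  - 86.23.42.0/24 clear@24
  + 86.23.42.128/28 (H2) depth=28
  - 86.23.42.128/28 clear@28
  + 0.0.0.0/0 (H4) depth=0
  + 254.250.0.0/17 (H6) depth=17
  + 86.23.42.0/24 (H6) depth=24
  - 0.0.0.0/0 clear@0
  - 254.250.0.0/17 clear@17
  + 86.16.0.0/12 (H7) depth=12
  lookup 86.23.42.0: bits 010101100001011100101010 walk d0:-→d1:-→d2:-→d3:-→d4:-→d5:-→d6:-→d7:-→d8:-→d9:-→d10:-→d11:-→d12:H7→d13:-→d14:-→d15:-→d16:-→d17:-→d18:-→d19:-→d20:-→d21:-→d22:-→d23:-→d24:H6 -> H6
  + 192.0.0.0/2 (H3) depth=2
  + 86.16.0.0/12 (H5) depth=12
  + 254.250.96.0/20 (H2) depth=20
  lookup 254.250.186.221: bits 1111111011111010 walk d0:-→d1:-→d2:H3→d3:-→d4:-→d5:-→d6:-→d7:-→d8:-→d9:-→d10:-→d11:-→d12:-→d13:-→d14:-→d15:-→d16:- -> H3

== LOOKUPS ==
["H6","H3"]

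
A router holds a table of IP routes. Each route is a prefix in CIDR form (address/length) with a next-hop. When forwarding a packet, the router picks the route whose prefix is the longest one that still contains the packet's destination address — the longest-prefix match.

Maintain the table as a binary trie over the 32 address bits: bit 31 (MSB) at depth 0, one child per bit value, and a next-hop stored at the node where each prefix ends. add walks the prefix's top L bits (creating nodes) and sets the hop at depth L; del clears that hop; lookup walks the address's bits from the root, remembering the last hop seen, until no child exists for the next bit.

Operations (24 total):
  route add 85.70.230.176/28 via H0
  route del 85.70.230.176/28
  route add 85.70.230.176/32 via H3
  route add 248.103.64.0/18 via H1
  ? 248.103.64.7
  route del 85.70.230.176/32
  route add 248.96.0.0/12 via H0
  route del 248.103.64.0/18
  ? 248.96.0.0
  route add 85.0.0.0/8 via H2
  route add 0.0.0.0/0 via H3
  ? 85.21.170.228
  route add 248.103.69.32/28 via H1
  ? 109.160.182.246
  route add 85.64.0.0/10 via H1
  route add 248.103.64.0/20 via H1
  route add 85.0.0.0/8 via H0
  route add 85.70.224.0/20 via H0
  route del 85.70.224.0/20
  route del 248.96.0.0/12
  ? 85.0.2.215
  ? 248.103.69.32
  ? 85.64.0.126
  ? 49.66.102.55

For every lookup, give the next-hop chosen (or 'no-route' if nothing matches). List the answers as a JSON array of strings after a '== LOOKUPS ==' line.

Process each operation:
  add 85.70.230.176/28 -> H0 at depth 28
  - 85.70.230.176/28 clear@28
  add 85.70.230.176/32 -> H3 at depth 32
  add 248.103.64.0/18 -> H1 at depth 18
  lookup 248.103.64.7: bits 111110000110011101 walk d0:-→d1:-→d2:-→d3:-→d4:-→d5:-→d6:-→d7:-→d8:-→d9:-→d10:-→d11:-→d12:-→d13:-→d14:-→d15:-→d16:-→d17:-→d18:H1 -> H1
  - 85.70.230.176/32 clear@32
  add 248.96.0.0/12 -> H0 at depth 12
  - 248.103.64.0/18 clear@18
  lookup 248.96.0.0: bits 1111100001100 walk d0:-→d1:-→d2:-→d3:-→d4:-→d5:-→d6:-→d7:-→d8:-→d9:-→d10:-→d11:-→d12:H0→d13:- -> H0
  add 85.0.0.0/8 -> H2 at depth 8
  add 0.0.0.0/0 -> H3 at depth 0
  lookup 85.21.170.228: bits 010101010 walk d0:H3→d1:-→d2:-→d3:-→d4:-→d5:-→d6:-→d7:-→d8:H2→d9:- -> H2
  add 248.103.69.32/28 -> H1 at depth 28
  lookup 109.160.182.246: bits 01 walk d0:H3→d1:-→d2:- -> H3
  add 85.64.0.0/10 -> H1 at depth 10
  add 248.103.64.0/20 -> H1 at depth 20
  add 85.0.0.0/8 -> H0 at depth 8
  add 85.70.224.0/20 -> H0 at depth 20
  - 85.70.224.0/20 clear@20
  - 248.96.0.0/12 clear@12
  lookup 85.0.2.215: bits 010101010 walk d0:H3→d1:-→d2:-→d3:-→d4:-→d5:-→d6:-→d7:-→d8:H0→d9:- -> H0
  lookup 248.103.69.32: bits 1111100001100111010001010010 walk d0:H3→d1:-→d2:-→d3:-→d4:-→d5:-→d6:-→d7:-→d8:-→d9:-→d10:-→d11:-→d12:-→d13:-→d14:-→d15:-→d16:-→d17:-→d18:-→d19:-→d20:H1→d21:-→d22:-→d23:-→d24:-→d25:-→d26:-→d27:-→d28:H1 -> H1
  lookup 85.64.0.126: bits 0101010101000 walk d0:H3→d1:-→d2:-→d3:-→d4:-→d5:-→d6:-→d7:-→d8:H0→d9:-→d10:H1→d11:-→d12:-→d13:- -> H1
  lookup 49.66.102.55: bits 0 walk d0:H3→d1:- -> H3

== LOOKUPS ==
["H1","H0","H2","H3","H0","H1","H1","H3"]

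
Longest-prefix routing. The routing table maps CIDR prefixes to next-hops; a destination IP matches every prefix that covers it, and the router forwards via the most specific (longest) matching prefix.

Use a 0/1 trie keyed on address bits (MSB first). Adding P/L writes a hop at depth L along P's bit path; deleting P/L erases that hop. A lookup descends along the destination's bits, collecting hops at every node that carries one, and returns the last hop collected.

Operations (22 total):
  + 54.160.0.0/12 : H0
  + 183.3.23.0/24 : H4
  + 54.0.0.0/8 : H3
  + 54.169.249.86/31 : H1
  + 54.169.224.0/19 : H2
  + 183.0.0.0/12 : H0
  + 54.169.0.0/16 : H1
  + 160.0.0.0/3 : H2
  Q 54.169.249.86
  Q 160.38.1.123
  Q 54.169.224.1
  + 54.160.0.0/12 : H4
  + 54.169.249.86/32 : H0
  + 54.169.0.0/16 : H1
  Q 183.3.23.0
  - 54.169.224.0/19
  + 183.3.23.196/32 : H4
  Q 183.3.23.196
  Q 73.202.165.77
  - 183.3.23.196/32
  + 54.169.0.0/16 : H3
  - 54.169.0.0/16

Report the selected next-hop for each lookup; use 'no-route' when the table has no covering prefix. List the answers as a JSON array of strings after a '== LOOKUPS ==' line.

Trace:
  add 54.160.0.0/12 -> H0 at depth 12
  add 183.3.23.0/24 -> H4 at depth 24
  add 54.0.0.0/8 -> H3 at depth 8
  add 54.169.249.86/31 -> H1 at depth 31
  add 54.169.224.0/19 -> H2 at depth 19
  add 183.0.0.0/12 -> H0 at depth 12
  add 54.169.0.0/16 -> H1 at depth 16
  add 160.0.0.0/3 -> H2 at depth 3
  Q 54.169.249.86: descend 0011011010101001111110010101011 ; hops seen [H3,H0,H1,H2,H1] ; pick H1
  Q 160.38.1.123: descend 101 ; hops seen [H2] ; pick H2
  Q 54.169.224.1: descend 0011011010101001111 ; hops seen [H3,H0,H1,H2] ; pick H2
  add 54.160.0.0/12 -> H4 at depth 12
  add 54.169.249.86/32 -> H0 at depth 32
  add 54.169.0.0/16 -> H1 at depth 16
  Q 183.3.23.0: descend 101101110000001100010111 ; hops seen [H2,H0,H4] ; pick H4
  - 54.169.224.0/19 clear@19
  add 183.3.23.196/32 -> H4 at depth 32
  Q 183.3.23.196: descend 10110111000000110001011111000100 ; hops seen [H2,H0,H4,H4] ; pick H4
  Q 73.202.165.77: descend 0 ; hops seen [∅] ; pick no-route
  - 183.3.23.196/32 clear@32
  add 54.169.0.0/16 -> H3 at depth 16
  - 54.169.0.0/16 clear@16

== LOOKUPS ==
["H1","H2","H2","H4","H4","no-route"]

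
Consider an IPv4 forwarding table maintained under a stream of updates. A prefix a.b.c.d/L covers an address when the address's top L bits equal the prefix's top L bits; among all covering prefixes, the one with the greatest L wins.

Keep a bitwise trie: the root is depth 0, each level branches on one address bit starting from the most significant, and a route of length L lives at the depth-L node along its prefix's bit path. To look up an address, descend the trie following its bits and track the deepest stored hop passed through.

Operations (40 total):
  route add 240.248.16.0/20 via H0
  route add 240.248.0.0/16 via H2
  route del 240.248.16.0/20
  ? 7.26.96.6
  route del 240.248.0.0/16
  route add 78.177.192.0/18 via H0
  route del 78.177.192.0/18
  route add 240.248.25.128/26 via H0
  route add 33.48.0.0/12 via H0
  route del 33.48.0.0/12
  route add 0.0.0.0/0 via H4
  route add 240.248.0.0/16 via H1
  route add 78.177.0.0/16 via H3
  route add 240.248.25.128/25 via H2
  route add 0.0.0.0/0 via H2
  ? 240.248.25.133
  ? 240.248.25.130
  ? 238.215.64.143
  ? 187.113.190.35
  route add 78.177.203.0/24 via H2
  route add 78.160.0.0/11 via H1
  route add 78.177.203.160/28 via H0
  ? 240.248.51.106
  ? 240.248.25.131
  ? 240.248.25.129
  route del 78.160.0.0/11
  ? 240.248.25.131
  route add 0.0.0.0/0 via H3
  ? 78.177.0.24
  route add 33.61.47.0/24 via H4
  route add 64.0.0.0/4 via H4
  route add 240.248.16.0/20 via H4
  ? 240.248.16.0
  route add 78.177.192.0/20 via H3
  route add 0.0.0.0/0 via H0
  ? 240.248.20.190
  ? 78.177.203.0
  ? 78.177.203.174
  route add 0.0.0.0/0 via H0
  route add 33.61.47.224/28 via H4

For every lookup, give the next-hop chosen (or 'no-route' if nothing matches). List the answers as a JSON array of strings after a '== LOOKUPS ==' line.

Trace:
  add 240.248.16.0/20 -> H0 at depth 20
  add 240.248.0.0/16 -> H2 at depth 16
  - 240.248.16.0/20 clear@20
  ? 7.26.96.6  path d0:-  best=no-route
  - 240.248.0.0/16 clear@16
  add 78.177.192.0/18 -> H0 at depth 18
  - 78.177.192.0/18 clear@18
  add 240.248.25.128/26 -> H0 at depth 26
  add 33.48.0.0/12 -> H0 at depth 12
  - 33.48.0.0/12 clear@12
  add 0.0.0.0/0 -> H4 at depth 0
  add 240.248.0.0/16 -> H1 at depth 16
  add 78.177.0.0/16 -> H3 at depth 16
  add 240.248.25.128/25 -> H2 at depth 25
  add 0.0.0.0/0 -> H2 at depth 0
  ? 240.248.25.133  path d0:H2→d1:-→d2:-→d3:-→d4:-→d5:-→d6:-→d7:-→d8:-→d9:-→d10:-→d11:-→d12:-→d13:-→d14:-→d15:-→d16:H1→d17:-→d18:-→d19:-→d20:-→d21:-→d22:-→d23:-→d24:-→d25:H2→d26:H0  best=H0
  ? 240.248.25.130  path d0:H2→d1:-→d2:-→d3:-→d4:-→d5:-→d6:-→d7:-→d8:-→d9:-→d10:-→d11:-→d12:-→d13:-→d14:-→d15:-→d16:H1→d17:-→d18:-→d19:-→d20:-→d21:-→d22:-→d23:-→d24:-→d25:H2→d26:H0  best=H0
  ? 238.215.64.143  path d0:H2→d1:-→d2:-→d3:-  best=H2
  ? 187.113.190.35  path d0:H2→d1:-  best=H2
  add 78.177.203.0/24 -> H2 at depth 24
  add 78.160.0.0/11 -> H1 at depth 11
  add 78.177.203.160/28 -> H0 at depth 28
  ? 240.248.51.106  path d0:H2→d1:-→d2:-→d3:-→d4:-→d5:-→d6:-→d7:-→d8:-→d9:-→d10:-→d11:-→d12:-→d13:-→d14:-→d15:-→d16:H1→d17:-→d18:-  best=H1
  ? 240.248.25.131  path d0:H2→d1:-→d2:-→d3:-→d4:-→d5:-→d6:-→d7:-→d8:-→d9:-→d10:-→d11:-→d12:-→d13:-→d14:-→d15:-→d16:H1→d17:-→d18:-→d19:-→d20:-→d21:-→d22:-→d23:-→d24:-→d25:H2→d26:H0  best=H0
  ? 240.248.25.129  path d0:H2→d1:-→d2:-→d3:-→d4:-→d5:-→d6:-→d7:-→d8:-→d9:-→d10:-→d11:-→d12:-→d13:-→d14:-→d15:-→d16:H1→d17:-→d18:-→d19:-→d20:-→d21:-→d22:-→d23:-→d24:-→d25:H2→d26:H0  best=H0
  - 78.160.0.0/11 clear@11
  ? 240.248.25.131  path d0:H2→d1:-→d2:-→d3:-→d4:-→d5:-→d6:-→d7:-→d8:-→d9:-→d10:-→d11:-→d12:-→d13:-→d14:-→d15:-→d16:H1→d17:-→d18:-→d19:-→d20:-→d21:-→d22:-→d23:-→d24:-→d25:H2→d26:H0  best=H0
  add 0.0.0.0/0 -> H3 at depth 0
  ? 78.177.0.24  path d0:H3→d1:-→d2:-→d3:-→d4:-→d5:-→d6:-→d7:-→d8:-→d9:-→d10:-→d11:-→d12:-→d13:-→d14:-→d15:-→d16:H3  best=H3
  add 33.61.47.0/24 -> H4 at depth 24
  add 64.0.0.0/4 -> H4 at depth 4
  add 240.248.16.0/20 -> H4 at depth 20
  ? 240.248.16.0  path d0:H3→d1:-→d2:-→d3:-→d4:-→d5:-→d6:-→d7:-→d8:-→d9:-→d10:-→d11:-→d12:-→d13:-→d14:-→d15:-→d16:H1→d17:-→d18:-→d19:-→d20:H4  best=H4
  add 78.177.192.0/20 -> H3 at depth 20
  add 0.0.0.0/0 -> H0 at depth 0
  ? 240.248.20.190  path d0:H0→d1:-→d2:-→d3:-→d4:-→d5:-→d6:-→d7:-→d8:-→d9:-→d10:-→d11:-→d12:-→d13:-→d14:-→d15:-→d16:H1→d17:-→d18:-→d19:-→d20:H4  best=H4
  ? 78.177.203.0  path d0:H0→d1:-→d2:-→d3:-→d4:H4→d5:-→d6:-→d7:-→d8:-→d9:-→d10:-→d11:-→d12:-→d13:-→d14:-→d15:-→d16:H3→d17:-→d18:-→d19:-→d20:H3→d21:-→d22:-→d23:-→d24:H2  best=H2
  ? 78.177.203.174  path d0:H0→d1:-→d2:-→d3:-→d4:H4→d5:-→d6:-→d7:-→d8:-→d9:-→d10:-→d11:-→d12:-→d13:-→d14:-→d15:-→d16:H3→d17:-→d18:-→d19:-→d20:H3→d21:-→d22:-→d23:-→d24:H2→d25:-→d26:-→d27:-→d28:H0  best=H0
  add 0.0.0.0/0 -> H0 at depth 0
  add 33.61.47.224/28 -> H4 at depth 28

== LOOKUPS ==
["no-route","H0","H0","H2","H2","H1","H0","H0","H0","H3","H4","H4","H2","H0"]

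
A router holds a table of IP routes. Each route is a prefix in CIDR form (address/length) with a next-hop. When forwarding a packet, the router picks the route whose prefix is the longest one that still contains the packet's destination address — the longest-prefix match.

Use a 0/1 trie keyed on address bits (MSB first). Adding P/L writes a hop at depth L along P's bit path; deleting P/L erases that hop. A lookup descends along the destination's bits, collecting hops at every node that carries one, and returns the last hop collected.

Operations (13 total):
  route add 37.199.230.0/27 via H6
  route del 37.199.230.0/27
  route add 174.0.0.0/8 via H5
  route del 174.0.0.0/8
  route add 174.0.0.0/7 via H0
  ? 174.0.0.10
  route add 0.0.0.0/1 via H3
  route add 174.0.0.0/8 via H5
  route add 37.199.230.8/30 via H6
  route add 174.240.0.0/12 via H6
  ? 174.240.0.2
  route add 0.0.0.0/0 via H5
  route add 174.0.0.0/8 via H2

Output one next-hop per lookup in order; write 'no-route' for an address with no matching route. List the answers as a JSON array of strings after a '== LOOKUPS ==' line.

Trace:
  + 37.199.230.0/27 (H6) depth=27
  del 37.199.230.0/27 (clear depth 27)
  + 174.0.0.0/8 (H5) depth=8
  del 174.0.0.0/8 (clear depth 8)
  + 174.0.0.0/7 (H0) depth=7
  ? 174.0.0.10  path d0:-→d1:-→d2:-→d3:-→d4:-→d5:-→d6:-→d7:H0→d8:-  best=H0
  + 0.0.0.0/1 (H3) depth=1
  + 174.0.0.0/8 (H5) depth=8
  + 37.199.230.8/30 (H6) depth=30
  + 174.240.0.0/12 (H6) depth=12
  ? 174.240.0.2  path d0:-→d1:-→d2:-→d3:-→d4:-→d5:-→d6:-→d7:H0→d8:H5→d9:-→d10:-→d11:-→d12:H6  best=H6
  + 0.0.0.0/0 (H5) depth=0
  + 174.0.0.0/8 (H2) depth=8

== LOOKUPS ==
["H0","H6"]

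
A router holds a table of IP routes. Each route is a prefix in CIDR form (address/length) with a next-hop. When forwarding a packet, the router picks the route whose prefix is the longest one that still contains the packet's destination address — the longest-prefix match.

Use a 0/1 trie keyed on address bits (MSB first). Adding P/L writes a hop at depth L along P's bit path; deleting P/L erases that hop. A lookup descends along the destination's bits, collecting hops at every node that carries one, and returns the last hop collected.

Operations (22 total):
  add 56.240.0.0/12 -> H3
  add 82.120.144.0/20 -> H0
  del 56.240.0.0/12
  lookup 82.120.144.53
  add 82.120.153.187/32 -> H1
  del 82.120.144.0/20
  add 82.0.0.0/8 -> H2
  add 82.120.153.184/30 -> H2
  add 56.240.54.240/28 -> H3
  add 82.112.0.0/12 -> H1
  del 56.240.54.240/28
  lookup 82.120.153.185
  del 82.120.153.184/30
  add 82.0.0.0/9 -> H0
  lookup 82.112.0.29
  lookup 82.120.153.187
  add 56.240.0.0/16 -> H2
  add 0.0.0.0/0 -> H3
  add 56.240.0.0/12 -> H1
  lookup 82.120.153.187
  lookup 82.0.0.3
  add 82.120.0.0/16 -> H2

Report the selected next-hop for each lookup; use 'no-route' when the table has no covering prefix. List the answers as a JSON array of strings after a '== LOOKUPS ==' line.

Apply in order:
  + 56.240.0.0/12 (H3) depth=12
  + 82.120.144.0/20 (H0) depth=20
  - 56.240.0.0/12 clear@12
  lookup 82.120.144.53: bits 01010010011110001001 walk d0:-→d1:-→d2:-→d3:-→d4:-→d5:-→d6:-→d7:-→d8:-→d9:-→d10:-→d11:-→d12:-→d13:-→d14:-→d15:-→d16:-→d17:-→d18:-→d19:-→d20:H0 -> H0
  + 82.120.153.187/32 (H1) depth=32
  - 82.120.144.0/20 clear@20
  + 82.0.0.0/8 (H2) depth=8
  + 82.120.153.184/30 (H2) depth=30
  + 56.240.54.240/28 (H3) depth=28
  + 82.112.0.0/12 (H1) depth=12
  - 56.240.54.240/28 clear@28
  lookup 82.120.153.185: bits 010100100111100010011001101110 walk d0:-→d1:-→d2:-→d3:-→d4:-→d5:-→d6:-→d7:-→d8:H2→d9:-→d10:-→d11:-→d12:H1→d13:-→d14:-→d15:-→d16:-→d17:-→d18:-→d19:-→d20:-→d21:-→d22:-→d23:-→d24:-→d25:-→d26:-→d27:-→d28:-→d29:-→d30:H2 -> H2
  - 82.120.153.184/30 clear@30
  + 82.0.0.0/9 (H0) depth=9
  lookup 82.112.0.29: bits 010100100111 walk d0:-→d1:-→d2:-→d3:-→d4:-→d5:-→d6:-→d7:-→d8:H2→d9:H0→d10:-→d11:-→d12:H1 -> H1
  lookup 82.120.153.187: bits 01010010011110001001100110111011 walk d0:-→d1:-→d2:-→d3:-→d4:-→d5:-→d6:-→d7:-→d8:H2→d9:H0→d10:-→d11:-→d12:H1→d13:-→d14:-→d15:-→d16:-→d17:-→d18:-→d19:-→d20:-→d21:-→d22:-→d23:-→d24:-→d25:-→d26:-→d27:-→d28:-→d29:-→d30:-→d31:-→d32:H1 -> H1
  + 56.240.0.0/16 (H2) depth=16
  + 0.0.0.0/0 (H3) depth=0
  + 56.240.0.0/12 (H1) depth=12
  lookup 82.120.153.187: bits 01010010011110001001100110111011 walk d0:H3→d1:-→d2:-→d3:-→d4:-→d5:-→d6:-→d7:-→d8:H2→d9:H0→d10:-→d11:-→d12:H1→d13:-→d14:-→d15:-→d16:-→d17:-→d18:-→d19:-→d20:-→d21:-→d22:-→d23:-→d24:-→d25:-→d26:-→d27:-→d28:-→d29:-→d30:-→d31:-→d32:H1 -> H1
  lookup 82.0.0.3: bits 010100100 walk d0:H3→d1:-→d2:-→d3:-→d4:-→d5:-→d6:-→d7:-→d8:H2→d9:H0 -> H0
  + 82.120.0.0/16 (H2) depth=16

== LOOKUPS ==
["H0","H2","H1","H1","H1","H0"]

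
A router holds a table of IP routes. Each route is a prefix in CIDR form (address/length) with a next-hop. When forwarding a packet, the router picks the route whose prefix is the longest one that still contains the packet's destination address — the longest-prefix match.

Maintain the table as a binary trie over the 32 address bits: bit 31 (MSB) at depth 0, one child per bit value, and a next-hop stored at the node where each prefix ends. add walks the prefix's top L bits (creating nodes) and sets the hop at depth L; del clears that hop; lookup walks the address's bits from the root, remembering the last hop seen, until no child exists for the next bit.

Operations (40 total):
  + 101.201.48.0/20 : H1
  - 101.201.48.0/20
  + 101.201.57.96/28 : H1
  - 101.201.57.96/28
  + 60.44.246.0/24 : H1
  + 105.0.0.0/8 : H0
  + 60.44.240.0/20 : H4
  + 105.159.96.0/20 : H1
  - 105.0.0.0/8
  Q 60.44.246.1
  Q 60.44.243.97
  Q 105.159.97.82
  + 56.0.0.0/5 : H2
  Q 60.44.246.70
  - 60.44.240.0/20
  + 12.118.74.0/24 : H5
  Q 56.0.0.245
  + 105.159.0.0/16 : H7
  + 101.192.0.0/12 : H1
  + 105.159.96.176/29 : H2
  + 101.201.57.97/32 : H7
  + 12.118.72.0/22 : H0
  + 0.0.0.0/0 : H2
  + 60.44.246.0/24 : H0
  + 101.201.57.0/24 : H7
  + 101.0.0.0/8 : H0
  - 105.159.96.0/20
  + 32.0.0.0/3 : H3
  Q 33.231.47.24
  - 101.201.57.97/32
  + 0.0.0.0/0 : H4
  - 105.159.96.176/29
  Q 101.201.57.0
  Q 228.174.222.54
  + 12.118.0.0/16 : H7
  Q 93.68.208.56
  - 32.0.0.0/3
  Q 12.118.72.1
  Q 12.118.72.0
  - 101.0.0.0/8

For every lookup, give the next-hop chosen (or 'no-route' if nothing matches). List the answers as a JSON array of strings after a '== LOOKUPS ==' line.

Apply in order:
  + 101.201.48.0/20 (H1) depth=20
  del 101.201.48.0/20 (clear depth 20)
  + 101.201.57.96/28 (H1) depth=28
  del 101.201.57.96/28 (clear depth 28)
  + 60.44.246.0/24 (H1) depth=24
  + 105.0.0.0/8 (H0) depth=8
  + 60.44.240.0/20 (H4) depth=20
  + 105.159.96.0/20 (H1) depth=20
  del 105.0.0.0/8 (clear depth 8)
  ? 60.44.246.1  path d0:-→d1:-→d2:-→d3:-→d4:-→d5:-→d6:-→d7:-→d8:-→d9:-→d10:-→d11:-→d12:-→d13:-→d14:-→d15:-→d16:-→d17:-→d18:-→d19:-→d20:H4→d21:-→d22:-→d23:-→d24:H1  best=H1
  ? 60.44.243.97  path d0:-→d1:-→d2:-→d3:-→d4:-→d5:-→d6:-→d7:-→d8:-→d9:-→d10:-→d11:-→d12:-→d13:-→d14:-→d15:-→d16:-→d17:-→d18:-→d19:-→d20:H4→d21:-  best=H4
  ? 105.159.97.82  path d0:-→d1:-→d2:-→d3:-→d4:-→d5:-→d6:-→d7:-→d8:-→d9:-→d10:-→d11:-→d12:-→d13:-→d14:-→d15:-→d16:-→d17:-→d18:-→d19:-→d20:H1  best=H1
  + 56.0.0.0/5 (H2) depth=5
  ? 60.44.246.70  path d0:-→d1:-→d2:-→d3:-→d4:-→d5:H2→d6:-→d7:-→d8:-→d9:-→d10:-→d11:-→d12:-→d13:-→d14:-→d15:-→d16:-→d17:-→d18:-→d19:-→d20:H4→d21:-→d22:-→d23:-→d24:H1  best=H1
  del 60.44.240.0/20 (clear depth 20)
  + 12.118.74.0/24 (H5) depth=24
  ? 56.0.0.245  path d0:-→d1:-→d2:-→d3:-→d4:-→d5:H2  best=H2
  + 105.159.0.0/16 (H7) depth=16
  + 101.192.0.0/12 (H1) depth=12
  + 105.159.96.176/29 (H2) depth=29
  + 101.201.57.97/32 (H7) depth=32
  + 12.118.72.0/22 (H0) depth=22
  + 0.0.0.0/0 (H2) depth=0
  + 60.44.246.0/24 (H0) depth=24
  + 101.201.57.0/24 (H7) depth=24
  + 101.0.0.0/8 (H0) depth=8
  del 105.159.96.0/20 (clear depth 20)
  + 32.0.0.0/3 (H3) depth=3
  ? 33.231.47.24  path d0:H2→d1:-→d2:-→d3:H3  best=H3
  del 101.201.57.97/32 (clear depth 32)
  + 0.0.0.0/0 (H4) depth=0
  del 105.159.96.176/29 (clear depth 29)
  ? 101.201.57.0  path d0:H4→d1:-→d2:-→d3:-→d4:-→d5:-→d6:-→d7:-→d8:H0→d9:-→d10:-→d11:-→d12:H1→d13:-→d14:-→d15:-→d16:-→d17:-→d18:-→d19:-→d20:-→d21:-→d22:-→d23:-→d24:H7→d25:-  best=H7
  ? 228.174.222.54  path d0:H4  best=H4
  + 12.118.0.0/16 (H7) depth=16
  ? 93.68.208.56  path d0:H4→d1:-→d2:-  best=H4
  del 32.0.0.0/3 (clear depth 3)
  ? 12.118.72.1  path d0:H4→d1:-→d2:-→d3:-→d4:-→d5:-→d6:-→d7:-→d8:-→d9:-→d10:-→d11:-→d12:-→d13:-→d14:-→d15:-→d16:H7→d17:-→d18:-→d19:-→d20:-→d21:-→d22:H0  best=H0
  ? 12.118.72.0  path d0:H4→d1:-→d2:-→d3:-→d4:-→d5:-→d6:-→d7:-→d8:-→d9:-→d10:-→d11:-→d12:-→d13:-→d14:-→d15:-→d16:H7→d17:-→d18:-→d19:-→d20:-→d21:-→d22:H0  best=H0
  del 101.0.0.0/8 (clear depth 8)

== LOOKUPS ==
["H1","H4","H1","H1","H2","H3","H7","H4","H4","H0","H0"]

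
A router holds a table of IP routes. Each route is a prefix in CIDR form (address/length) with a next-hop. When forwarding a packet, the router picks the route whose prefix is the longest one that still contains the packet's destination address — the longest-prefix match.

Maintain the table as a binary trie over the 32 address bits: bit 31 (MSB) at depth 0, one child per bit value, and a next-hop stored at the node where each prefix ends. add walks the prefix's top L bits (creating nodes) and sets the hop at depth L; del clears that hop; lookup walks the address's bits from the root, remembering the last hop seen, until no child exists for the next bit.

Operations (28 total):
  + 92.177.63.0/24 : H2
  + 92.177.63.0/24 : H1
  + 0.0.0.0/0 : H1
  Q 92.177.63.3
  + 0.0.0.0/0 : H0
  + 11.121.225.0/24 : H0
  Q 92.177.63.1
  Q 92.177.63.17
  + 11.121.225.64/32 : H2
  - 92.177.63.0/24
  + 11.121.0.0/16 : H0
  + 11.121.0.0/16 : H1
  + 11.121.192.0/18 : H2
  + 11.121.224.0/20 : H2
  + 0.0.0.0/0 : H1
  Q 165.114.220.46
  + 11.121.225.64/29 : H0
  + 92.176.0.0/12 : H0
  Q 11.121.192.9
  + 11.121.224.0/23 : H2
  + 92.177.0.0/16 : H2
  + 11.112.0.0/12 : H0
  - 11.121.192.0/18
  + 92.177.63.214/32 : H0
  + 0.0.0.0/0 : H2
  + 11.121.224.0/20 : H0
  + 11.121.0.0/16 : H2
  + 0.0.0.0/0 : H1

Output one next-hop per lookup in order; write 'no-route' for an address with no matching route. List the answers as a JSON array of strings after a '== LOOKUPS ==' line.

Trace:
  + 92.177.63.0/24 (H2) depth=24
  + 92.177.63.0/24 (H1) depth=24
  + 0.0.0.0/0 (H1) depth=0
  Q 92.177.63.3: descend 010111001011000100111111 ; hops seen [H1,H1] ; pick H1
  + 0.0.0.0/0 (H0) depth=0
  + 11.121.225.0/24 (H0) depth=24
  Q 92.177.63.1: descend 010111001011000100111111 ; hops seen [H0,H1] ; pick H1
  Q 92.177.63.17: descend 010111001011000100111111 ; hops seen [H0,H1] ; pick H1
  + 11.121.225.64/32 (H2) depth=32
  del 92.177.63.0/24 (clear depth 24)
  + 11.121.0.0/16 (H0) depth=16
  + 11.121.0.0/16 (H1) depth=16
  + 11.121.192.0/18 (H2) depth=18
  + 11.121.224.0/20 (H2) depth=20
  + 0.0.0.0/0 (H1) depth=0
  Q 165.114.220.46: descend ε ; hops seen [H1] ; pick H1
  + 11.121.225.64/29 (H0) depth=29
  + 92.176.0.0/12 (H0) depth=12
  Q 11.121.192.9: descend 000010110111100111 ; hops seen [H1,H1,H2] ; pick H2
  + 11.121.224.0/23 (H2) depth=23
  + 92.177.0.0/16 (H2) depth=16
  + 11.112.0.0/12 (H0) depth=12
  del 11.121.192.0/18 (clear depth 18)
  + 92.177.63.214/32 (H0) depth=32
  + 0.0.0.0/0 (H2) depth=0
  + 11.121.224.0/20 (H0) depth=20
  + 11.121.0.0/16 (H2) depth=16
  + 0.0.0.0/0 (H1) depth=0

== LOOKUPS ==
["H1","H1","H1","H1","H2"]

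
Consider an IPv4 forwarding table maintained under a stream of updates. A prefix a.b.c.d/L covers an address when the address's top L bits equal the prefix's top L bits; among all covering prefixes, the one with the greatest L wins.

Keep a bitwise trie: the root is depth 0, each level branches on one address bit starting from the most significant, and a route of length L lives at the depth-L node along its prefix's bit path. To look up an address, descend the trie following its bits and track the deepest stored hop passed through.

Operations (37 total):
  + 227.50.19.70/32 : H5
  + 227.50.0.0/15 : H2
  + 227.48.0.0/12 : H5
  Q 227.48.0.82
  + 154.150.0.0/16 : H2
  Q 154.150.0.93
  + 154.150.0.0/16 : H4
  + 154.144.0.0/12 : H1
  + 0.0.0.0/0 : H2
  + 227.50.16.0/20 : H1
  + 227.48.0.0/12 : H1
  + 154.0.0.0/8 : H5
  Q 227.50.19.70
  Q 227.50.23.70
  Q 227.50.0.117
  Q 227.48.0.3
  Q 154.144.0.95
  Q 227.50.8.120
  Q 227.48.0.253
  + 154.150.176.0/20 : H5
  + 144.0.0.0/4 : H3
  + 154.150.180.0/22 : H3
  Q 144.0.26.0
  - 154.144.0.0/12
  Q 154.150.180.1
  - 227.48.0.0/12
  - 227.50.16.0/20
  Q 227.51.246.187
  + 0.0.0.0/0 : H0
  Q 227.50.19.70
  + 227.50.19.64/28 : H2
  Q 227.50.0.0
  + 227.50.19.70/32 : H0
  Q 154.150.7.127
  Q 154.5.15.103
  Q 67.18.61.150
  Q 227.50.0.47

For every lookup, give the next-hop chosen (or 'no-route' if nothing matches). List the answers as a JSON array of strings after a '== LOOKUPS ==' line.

Trace:
  + 227.50.19.70/32 (H5) depth=32
  + 227.50.0.0/15 (H2) depth=15
  + 227.48.0.0/12 (H5) depth=12
  Q 227.48.0.82: descend 11100011001100 ; hops seen [H5] ; pick H5
  + 154.150.0.0/16 (H2) depth=16
  Q 154.150.0.93: descend 1001101010010110 ; hops seen [H2] ; pick H2
  + 154.150.0.0/16 (H4) depth=16
  + 154.144.0.0/12 (H1) depth=12
  + 0.0.0.0/0 (H2) depth=0
  + 227.50.16.0/20 (H1) depth=20
  + 227.48.0.0/12 (H1) depth=12
  + 154.0.0.0/8 (H5) depth=8
  Q 227.50.19.70: descend 11100011001100100001001101000110 ; hops seen [H2,H1,H2,H1,H5] ; pick H5
  Q 227.50.23.70: descend 111000110011001000010 ; hops seen [H2,H1,H2,H1] ; pick H1
  Q 227.50.0.117: descend 1110001100110010000 ; hops seen [H2,H1,H2] ; pick H2
  Q 227.48.0.3: descend 11100011001100 ; hops seen [H2,H1] ; pick H1
  Q 154.144.0.95: descend 1001101010010 ; hops seen [H2,H5,H1] ; pick H1
  Q 227.50.8.120: descend 1110001100110010000 ; hops seen [H2,H1,H2] ; pick H2
  Q 227.48.0.253: descend 11100011001100 ; hops seen [H2,H1] ; pick H1
  + 154.150.176.0/20 (H5) depth=20
  + 144.0.0.0/4 (H3) depth=4
  + 154.150.180.0/22 (H3) depth=22
  Q 144.0.26.0: descend 1001 ; hops seen [H2,H3] ; pick H3
  del 154.144.0.0/12 (clear depth 12)
  Q 154.150.180.1: descend 1001101010010110101101 ; hops seen [H2,H3,H5,H4,H5,H3] ; pick H3
  del 227.48.0.0/12 (clear depth 12)
  del 227.50.16.0/20 (clear depth 20)
  Q 227.51.246.187: descend 111000110011001 ; hops seen [H2,H2] ; pick H2
  + 0.0.0.0/0 (H0) depth=0
  Q 227.50.19.70: descend 11100011001100100001001101000110 ; hops seen [H0,H2,H5] ; pick H5
  + 227.50.19.64/28 (H2) depth=28
  Q 227.50.0.0: descend 1110001100110010000 ; hops seen [H0,H2] ; pick H2
  + 227.50.19.70/32 (H0) depth=32
  Q 154.150.7.127: descend 1001101010010110 ; hops seen [H0,H3,H5,H4] ; pick H4
  Q 154.5.15.103: descend 10011010 ; hops seen [H0,H3,H5] ; pick H5
  Q 67.18.61.150: descend ε ; hops seen [H0] ; pick H0
  Q 227.50.0.47: descend 1110001100110010000 ; hops seen [H0,H2] ; pick H2

== LOOKUPS ==
["H5","H2","H5","H1","H2","H1","H1","H2","H1","H3","H3","H2","H5","H2","H4","H5","H0","H2"]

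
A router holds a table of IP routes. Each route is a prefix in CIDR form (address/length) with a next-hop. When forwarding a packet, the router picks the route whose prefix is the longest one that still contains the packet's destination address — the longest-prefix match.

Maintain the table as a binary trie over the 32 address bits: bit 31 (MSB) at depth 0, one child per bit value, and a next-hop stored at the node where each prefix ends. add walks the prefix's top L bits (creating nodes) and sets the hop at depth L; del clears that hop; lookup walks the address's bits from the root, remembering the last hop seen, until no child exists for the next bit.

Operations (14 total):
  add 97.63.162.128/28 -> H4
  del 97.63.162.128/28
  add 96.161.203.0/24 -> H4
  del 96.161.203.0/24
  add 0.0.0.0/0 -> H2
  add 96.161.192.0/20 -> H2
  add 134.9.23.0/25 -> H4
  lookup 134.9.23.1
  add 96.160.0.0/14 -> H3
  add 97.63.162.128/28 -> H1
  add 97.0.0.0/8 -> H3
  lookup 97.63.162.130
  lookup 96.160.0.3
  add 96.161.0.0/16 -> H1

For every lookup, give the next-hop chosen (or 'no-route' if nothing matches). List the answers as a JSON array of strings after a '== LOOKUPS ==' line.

Apply in order:
  add 97.63.162.128/28 -> H4 at depth 28
  del 97.63.162.128/28 (clear depth 28)
  add 96.161.203.0/24 -> H4 at depth 24
  del 96.161.203.0/24 (clear depth 24)
  add 0.0.0.0/0 -> H2 at depth 0
  add 96.161.192.0/20 -> H2 at depth 20
  add 134.9.23.0/25 -> H4 at depth 25
  Q 134.9.23.1: descend 1000011000001001000101110 ; hops seen [H2,H4] ; pick H4
  add 96.160.0.0/14 -> H3 at depth 14
  add 97.63.162.128/28 -> H1 at depth 28
  add 97.0.0.0/8 -> H3 at depth 8
  Q 97.63.162.130: descend 0110000100111111101000101000 ; hops seen [H2,H3,H1] ; pick H1
  Q 96.160.0.3: descend 011000001010000 ; hops seen [H2,H3] ; pick H3
  add 96.161.0.0/16 -> H1 at depth 16

== LOOKUPS ==
["H4","H1","H3"]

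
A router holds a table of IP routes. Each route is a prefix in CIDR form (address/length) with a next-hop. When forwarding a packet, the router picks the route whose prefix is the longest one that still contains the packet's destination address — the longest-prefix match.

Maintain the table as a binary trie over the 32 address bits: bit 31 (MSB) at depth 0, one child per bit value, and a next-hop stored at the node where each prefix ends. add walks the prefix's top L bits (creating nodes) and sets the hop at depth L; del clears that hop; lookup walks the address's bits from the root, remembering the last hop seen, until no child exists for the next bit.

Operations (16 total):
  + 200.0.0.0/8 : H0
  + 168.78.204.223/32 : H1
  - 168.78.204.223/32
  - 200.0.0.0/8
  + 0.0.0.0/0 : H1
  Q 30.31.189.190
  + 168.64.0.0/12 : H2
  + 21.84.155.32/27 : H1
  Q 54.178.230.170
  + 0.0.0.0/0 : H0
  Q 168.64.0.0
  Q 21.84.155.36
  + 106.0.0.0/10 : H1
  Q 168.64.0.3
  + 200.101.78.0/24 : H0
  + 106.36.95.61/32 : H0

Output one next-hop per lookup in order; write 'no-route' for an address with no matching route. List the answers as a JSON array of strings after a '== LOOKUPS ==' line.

Trace:
  add 200.0.0.0/8 -> H0 at depth 8
  add 168.78.204.223/32 -> H1 at depth 32
  - 168.78.204.223/32 clear@32
  - 200.0.0.0/8 clear@8
  add 0.0.0.0/0 -> H1 at depth 0
  lookup 30.31.189.190: bits ε walk d0:H1 -> H1
  add 168.64.0.0/12 -> H2 at depth 12
  add 21.84.155.32/27 -> H1 at depth 27
  lookup 54.178.230.170: bits 00 walk d0:H1→d1:-→d2:- -> H1
  add 0.0.0.0/0 -> H0 at depth 0
  lookup 168.64.0.0: bits 101010000100 walk d0:H0→d1:-→d2:-→d3:-→d4:-→d5:-→d6:-→d7:-→d8:-→d9:-→d10:-→d11:-→d12:H2 -> H2
  lookup 21.84.155.36: bits 000101010101010010011011001 walk d0:H0→d1:-→d2:-→d3:-→d4:-→d5:-→d6:-→d7:-→d8:-→d9:-→d10:-→d11:-→d12:-→d13:-→d14:-→d15:-→d16:-→d17:-→d18:-→d19:-→d20:-→d21:-→d22:-→d23:-→d24:-→d25:-→d26:-→d27:H1 -> H1
  add 106.0.0.0/10 -> H1 at depth 10
  lookup 168.64.0.3: bits 101010000100 walk d0:H0→d1:-→d2:-→d3:-→d4:-→d5:-→d6:-→d7:-→d8:-→d9:-→d10:-→d11:-→d12:H2 -> H2
  add 200.101.78.0/24 -> H0 at depth 24
  add 106.36.95.61/32 -> H0 at depth 32

== LOOKUPS ==
["H1","H1","H2","H1","H2"]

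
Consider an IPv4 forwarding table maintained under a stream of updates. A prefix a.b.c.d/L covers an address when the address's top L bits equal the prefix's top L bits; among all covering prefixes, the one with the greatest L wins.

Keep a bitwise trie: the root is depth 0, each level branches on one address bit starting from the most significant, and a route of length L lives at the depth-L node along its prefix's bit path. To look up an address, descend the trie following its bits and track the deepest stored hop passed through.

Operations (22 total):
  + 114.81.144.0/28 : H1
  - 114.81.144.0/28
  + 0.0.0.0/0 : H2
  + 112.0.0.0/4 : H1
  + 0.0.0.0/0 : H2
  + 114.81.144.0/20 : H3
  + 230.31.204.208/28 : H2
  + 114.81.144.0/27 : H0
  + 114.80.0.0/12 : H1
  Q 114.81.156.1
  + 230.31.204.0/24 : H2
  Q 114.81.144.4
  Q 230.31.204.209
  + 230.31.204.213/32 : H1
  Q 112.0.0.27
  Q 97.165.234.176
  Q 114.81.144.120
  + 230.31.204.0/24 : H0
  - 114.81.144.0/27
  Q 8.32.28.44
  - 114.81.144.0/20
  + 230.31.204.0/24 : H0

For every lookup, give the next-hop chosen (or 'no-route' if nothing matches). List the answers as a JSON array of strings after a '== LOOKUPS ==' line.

Apply in order:
  add 114.81.144.0/28 -> H1 at depth 28
  - 114.81.144.0/28 clear@28
  add 0.0.0.0/0 -> H2 at depth 0
  add 112.0.0.0/4 -> H1 at depth 4
  add 0.0.0.0/0 -> H2 at depth 0
  add 114.81.144.0/20 -> H3 at depth 20
  add 230.31.204.208/28 -> H2 at depth 28
  add 114.81.144.0/27 -> H0 at depth 27
  add 114.80.0.0/12 -> H1 at depth 12
  Q 114.81.156.1: descend 01110010010100011001 ; hops seen [H2,H1,H1,H3] ; pick H3
  add 230.31.204.0/24 -> H2 at depth 24
  Q 114.81.144.4: descend 0111001001010001100100000000 ; hops seen [H2,H1,H1,H3,H0] ; pick H0
  Q 230.31.204.209: descend 1110011000011111110011001101 ; hops seen [H2,H2,H2] ; pick H2
  add 230.31.204.213/32 -> H1 at depth 32
  Q 112.0.0.27: descend 011100 ; hops seen [H2,H1] ; pick H1
  Q 97.165.234.176: descend 011 ; hops seen [H2] ; pick H2
  Q 114.81.144.120: descend 0111001001010001100100000 ; hops seen [H2,H1,H1,H3] ; pick H3
  add 230.31.204.0/24 -> H0 at depth 24
  - 114.81.144.0/27 clear@27
  Q 8.32.28.44: descend 0 ; hops seen [H2] ; pick H2
  - 114.81.144.0/20 clear@20
  add 230.31.204.0/24 -> H0 at depth 24

== LOOKUPS ==
["H3","H0","H2","H1","H2","H3","H2"]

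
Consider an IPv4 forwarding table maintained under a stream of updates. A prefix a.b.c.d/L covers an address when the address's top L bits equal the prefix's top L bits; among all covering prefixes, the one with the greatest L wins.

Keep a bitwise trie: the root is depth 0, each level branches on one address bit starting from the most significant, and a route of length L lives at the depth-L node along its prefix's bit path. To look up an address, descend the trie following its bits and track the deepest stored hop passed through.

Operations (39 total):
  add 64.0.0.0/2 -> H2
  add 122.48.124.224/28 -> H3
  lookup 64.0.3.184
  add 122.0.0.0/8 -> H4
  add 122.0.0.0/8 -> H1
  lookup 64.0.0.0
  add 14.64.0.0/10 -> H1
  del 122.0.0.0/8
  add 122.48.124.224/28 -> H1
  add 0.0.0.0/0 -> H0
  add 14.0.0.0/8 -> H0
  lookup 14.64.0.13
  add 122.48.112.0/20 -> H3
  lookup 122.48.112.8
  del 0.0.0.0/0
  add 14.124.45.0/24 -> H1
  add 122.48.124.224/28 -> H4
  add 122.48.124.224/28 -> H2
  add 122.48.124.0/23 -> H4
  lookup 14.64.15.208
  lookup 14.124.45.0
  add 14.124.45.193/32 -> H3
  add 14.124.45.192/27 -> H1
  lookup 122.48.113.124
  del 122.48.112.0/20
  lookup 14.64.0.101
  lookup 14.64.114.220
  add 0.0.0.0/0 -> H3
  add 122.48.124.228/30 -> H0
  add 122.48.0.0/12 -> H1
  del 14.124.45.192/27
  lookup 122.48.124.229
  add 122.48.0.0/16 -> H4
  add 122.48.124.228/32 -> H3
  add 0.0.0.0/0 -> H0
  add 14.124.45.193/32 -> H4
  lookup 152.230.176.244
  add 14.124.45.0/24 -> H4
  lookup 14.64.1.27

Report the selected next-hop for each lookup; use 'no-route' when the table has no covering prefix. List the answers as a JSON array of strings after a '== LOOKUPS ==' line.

Trace:
  + 64.0.0.0/2 (H2) depth=2
  + 122.48.124.224/28 (H3) depth=28
  lookup 64.0.3.184: bits 01 walk d0:-→d1:-→d2:H2 -> H2
  + 122.0.0.0/8 (H4) depth=8
  + 122.0.0.0/8 (H1) depth=8
  lookup 64.0.0.0: bits 01 walk d0:-→d1:-→d2:H2 -> H2
  + 14.64.0.0/10 (H1) depth=10
  del 122.0.0.0/8 (clear depth 8)
  + 122.48.124.224/28 (H1) depth=28
  + 0.0.0.0/0 (H0) depth=0
  + 14.0.0.0/8 (H0) depth=8
  lookup 14.64.0.13: bits 0000111001 walk d0:H0→d1:-→d2:-→d3:-→d4:-→d5:-→d6:-→d7:-→d8:H0→d9:-→d10:H1 -> H1
  + 122.48.112.0/20 (H3) depth=20
  lookup 122.48.112.8: bits 01111010001100000111 walk d0:H0→d1:-→d2:H2→d3:-→d4:-→d5:-→d6:-→d7:-→d8:-→d9:-→d10:-→d11:-→d12:-→d13:-→d14:-→d15:-→d16:-→d17:-→d18:-→d19:-→d20:H3 -> H3
  del 0.0.0.0/0 (clear depth 0)
  + 14.124.45.0/24 (H1) depth=24
  + 122.48.124.224/28 (H4) depth=28
  + 122.48.124.224/28 (H2) depth=28
  + 122.48.124.0/23 (H4) depth=23
  lookup 14.64.15.208: bits 0000111001 walk d0:-→d1:-→d2:-→d3:-→d4:-→d5:-→d6:-→d7:-→d8:H0→d9:-→d10:H1 -> H1
  lookup 14.124.45.0: bits 000011100111110000101101 walk d0:-→d1:-→d2:-→d3:-→d4:-→d5:-→d6:-→d7:-→d8:H0→d9:-→d10:H1→d11:-→d12:-→d13:-→d14:-→d15:-→d16:-→d17:-→d18:-→d19:-→d20:-→d21:-→d22:-→d23:-→d24:H1 -> H1
  + 14.124.45.193/32 (H3) depth=32
  + 14.124.45.192/27 (H1) depth=27
  lookup 122.48.113.124: bits 01111010001100000111 walk d0:-→d1:-→d2:H2→d3:-→d4:-→d5:-→d6:-→d7:-→d8:-→d9:-→d10:-→d11:-→d12:-→d13:-→d14:-→d15:-→d16:-→d17:-→d18:-→d19:-→d20:H3 -> H3
  del 122.48.112.0/20 (clear depth 20)
  lookup 14.64.0.101: bits 0000111001 walk d0:-→d1:-→d2:-→d3:-→d4:-→d5:-→d6:-→d7:-→d8:H0→d9:-→d10:H1 -> H1
  lookup 14.64.114.220: bits 0000111001 walk d0:-→d1:-→d2:-→d3:-→d4:-→d5:-→d6:-→d7:-→d8:H0→d9:-→d10:H1 -> H1
  + 0.0.0.0/0 (H3) depth=0
  + 122.48.124.228/30 (H0) depth=30
  + 122.48.0.0/12 (H1) depth=12
  del 14.124.45.192/27 (clear depth 27)
  lookup 122.48.124.229: bits 011110100011000001111100111001 walk d0:H3→d1:-→d2:H2→d3:-→d4:-→d5:-→d6:-→d7:-→d8:-→d9:-→d10:-→d11:-→d12:H1→d13:-→d14:-→d15:-→d16:-→d17:-→d18:-→d19:-→d20:-→d21:-→d22:-→d23:H4→d24:-→d25:-→d26:-→d27:-→d28:H2→d29:-→d30:H0 -> H0
  + 122.48.0.0/16 (H4) depth=16
  + 122.48.124.228/32 (H3) depth=32
  + 0.0.0.0/0 (H0) depth=0
  + 14.124.45.193/32 (H4) depth=32
  lookup 152.230.176.244: bits ε walk d0:H0 -> H0
  + 14.124.45.0/24 (H4) depth=24
  lookup 14.64.1.27: bits 0000111001 walk d0:H0→d1:-→d2:-→d3:-→d4:-→d5:-→d6:-→d7:-→d8:H0→d9:-→d10:H1 -> H1

== LOOKUPS ==
["H2","H2","H1","H3","H1","H1","H3","H1","H1","H0","H0","H1"]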